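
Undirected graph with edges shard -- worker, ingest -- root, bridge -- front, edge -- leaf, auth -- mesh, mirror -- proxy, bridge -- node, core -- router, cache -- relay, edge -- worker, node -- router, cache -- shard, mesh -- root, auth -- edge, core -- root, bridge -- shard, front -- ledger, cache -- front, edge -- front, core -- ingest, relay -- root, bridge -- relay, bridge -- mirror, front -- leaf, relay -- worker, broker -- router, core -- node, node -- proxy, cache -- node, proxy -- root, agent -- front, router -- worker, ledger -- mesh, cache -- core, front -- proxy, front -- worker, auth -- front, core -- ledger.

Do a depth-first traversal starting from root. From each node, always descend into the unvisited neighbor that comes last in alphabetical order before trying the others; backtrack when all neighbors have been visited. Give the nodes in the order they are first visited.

root → relay → worker → shard → cache → node → router → core → ledger → mesh → auth → front → proxy → mirror → bridge → leaf → edge → agent → ingest → broker

Visit root
root → relay
relay → worker
worker → shard
shard → cache
cache → node
node → router
router → core
core → ledger
ledger → mesh
mesh → auth
auth → front
front → proxy
proxy → mirror
mirror → bridge
front → leaf
leaf → edge
front → agent
core → ingest
router → broker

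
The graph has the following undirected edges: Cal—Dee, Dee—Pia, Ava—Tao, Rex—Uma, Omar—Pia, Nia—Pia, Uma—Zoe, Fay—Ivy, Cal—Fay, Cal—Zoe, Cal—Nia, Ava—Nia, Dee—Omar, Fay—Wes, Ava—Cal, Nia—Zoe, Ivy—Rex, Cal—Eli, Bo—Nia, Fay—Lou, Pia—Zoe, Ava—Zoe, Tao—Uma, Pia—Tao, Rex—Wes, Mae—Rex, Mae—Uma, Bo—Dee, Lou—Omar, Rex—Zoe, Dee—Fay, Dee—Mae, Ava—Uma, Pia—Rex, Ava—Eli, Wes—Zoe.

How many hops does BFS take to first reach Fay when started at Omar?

2

Level 0: Omar
Level 1: Dee, Lou, Pia
Level 2: Bo, Cal, Fay, Mae, Nia, Rex, Tao, Zoe
Level 3: Ava, Eli, Ivy, Uma, Wes
Fay first appears at level 2.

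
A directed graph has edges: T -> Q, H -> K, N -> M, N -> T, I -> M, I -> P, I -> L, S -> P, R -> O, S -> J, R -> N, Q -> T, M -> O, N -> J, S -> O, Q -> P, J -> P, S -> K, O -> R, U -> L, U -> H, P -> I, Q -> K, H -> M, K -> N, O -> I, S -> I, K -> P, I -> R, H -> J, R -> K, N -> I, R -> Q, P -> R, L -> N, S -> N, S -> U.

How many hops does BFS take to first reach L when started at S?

2

Level 0: S
Level 1: I, J, K, N, O, P, U
Level 2: H, L, M, R, T
Level 3: Q
L first appears at level 2.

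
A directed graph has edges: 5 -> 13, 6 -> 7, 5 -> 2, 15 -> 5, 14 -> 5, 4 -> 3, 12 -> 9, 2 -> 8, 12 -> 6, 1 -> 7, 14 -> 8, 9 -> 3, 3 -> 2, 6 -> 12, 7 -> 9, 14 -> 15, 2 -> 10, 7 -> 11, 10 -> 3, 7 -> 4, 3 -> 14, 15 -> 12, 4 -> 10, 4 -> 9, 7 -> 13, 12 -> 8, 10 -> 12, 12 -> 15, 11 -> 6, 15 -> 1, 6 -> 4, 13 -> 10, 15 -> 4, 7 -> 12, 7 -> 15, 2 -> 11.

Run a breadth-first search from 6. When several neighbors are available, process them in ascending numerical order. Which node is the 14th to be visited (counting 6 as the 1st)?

Visit 6; enqueue 4, 7, 12 → queue [4, 7, 12]
Visit 4; enqueue 3, 9, 10 → queue [7, 12, 3, 9, 10]
Visit 7; enqueue 11, 13, 15 → queue [12, 3, 9, 10, 11, 13, 15]
Visit 12; enqueue 8 → queue [3, 9, 10, 11, 13, 15, 8]
Visit 3; enqueue 2, 14 → queue [9, 10, 11, 13, 15, 8, 2, 14]
Visit 9 → queue [10, 11, 13, 15, 8, 2, 14]
Visit 10 → queue [11, 13, 15, 8, 2, 14]
Visit 11 → queue [13, 15, 8, 2, 14]
Visit 13 → queue [15, 8, 2, 14]
Visit 15; enqueue 1, 5 → queue [8, 2, 14, 1, 5]
Visit 8 → queue [2, 14, 1, 5]
Visit 2 → queue [14, 1, 5]
Visit 14 → queue [1, 5]
Visit 1 → queue [5]
Visit 5 → queue []

Visit order: 6, 4, 7, 12, 3, 9, 10, 11, 13, 15, 8, 2, 14, 1, 5

1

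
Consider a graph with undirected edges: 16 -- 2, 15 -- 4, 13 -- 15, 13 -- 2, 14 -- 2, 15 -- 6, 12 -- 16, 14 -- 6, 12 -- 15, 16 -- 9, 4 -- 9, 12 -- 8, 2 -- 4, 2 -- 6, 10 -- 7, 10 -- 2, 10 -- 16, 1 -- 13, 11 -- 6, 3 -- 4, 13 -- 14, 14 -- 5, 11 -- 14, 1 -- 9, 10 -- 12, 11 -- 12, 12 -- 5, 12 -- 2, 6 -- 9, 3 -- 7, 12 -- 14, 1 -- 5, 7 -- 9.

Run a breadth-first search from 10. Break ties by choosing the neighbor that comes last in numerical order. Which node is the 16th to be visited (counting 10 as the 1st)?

Visit 10; enqueue 16, 12, 7, 2 → queue [16, 12, 7, 2]
Visit 16; enqueue 9 → queue [12, 7, 2, 9]
Visit 12; enqueue 15, 14, 11, 8, 5 → queue [7, 2, 9, 15, 14, 11, 8, 5]
Visit 7; enqueue 3 → queue [2, 9, 15, 14, 11, 8, 5, 3]
Visit 2; enqueue 13, 6, 4 → queue [9, 15, 14, 11, 8, 5, 3, 13, 6, 4]
Visit 9; enqueue 1 → queue [15, 14, 11, 8, 5, 3, 13, 6, 4, 1]
Visit 15 → queue [14, 11, 8, 5, 3, 13, 6, 4, 1]
Visit 14 → queue [11, 8, 5, 3, 13, 6, 4, 1]
Visit 11 → queue [8, 5, 3, 13, 6, 4, 1]
Visit 8 → queue [5, 3, 13, 6, 4, 1]
Visit 5 → queue [3, 13, 6, 4, 1]
Visit 3 → queue [13, 6, 4, 1]
Visit 13 → queue [6, 4, 1]
Visit 6 → queue [4, 1]
Visit 4 → queue [1]
Visit 1 → queue []

Visit order: 10, 16, 12, 7, 2, 9, 15, 14, 11, 8, 5, 3, 13, 6, 4, 1

1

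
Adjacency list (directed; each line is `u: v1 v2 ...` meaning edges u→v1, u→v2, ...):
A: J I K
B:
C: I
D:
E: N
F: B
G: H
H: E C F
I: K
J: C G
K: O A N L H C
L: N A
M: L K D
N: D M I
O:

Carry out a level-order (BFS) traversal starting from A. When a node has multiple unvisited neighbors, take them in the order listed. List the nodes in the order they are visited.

Visit A; enqueue J, I, K → queue [J, I, K]
Visit J; enqueue C, G → queue [I, K, C, G]
Visit I → queue [K, C, G]
Visit K; enqueue O, N, L, H → queue [C, G, O, N, L, H]
Visit C → queue [G, O, N, L, H]
Visit G → queue [O, N, L, H]
Visit O → queue [N, L, H]
Visit N; enqueue D, M → queue [L, H, D, M]
Visit L → queue [H, D, M]
Visit H; enqueue E, F → queue [D, M, E, F]
Visit D → queue [M, E, F]
Visit M → queue [E, F]
Visit E → queue [F]
Visit F; enqueue B → queue [B]
Visit B → queue []

A → J → I → K → C → G → O → N → L → H → D → M → E → F → B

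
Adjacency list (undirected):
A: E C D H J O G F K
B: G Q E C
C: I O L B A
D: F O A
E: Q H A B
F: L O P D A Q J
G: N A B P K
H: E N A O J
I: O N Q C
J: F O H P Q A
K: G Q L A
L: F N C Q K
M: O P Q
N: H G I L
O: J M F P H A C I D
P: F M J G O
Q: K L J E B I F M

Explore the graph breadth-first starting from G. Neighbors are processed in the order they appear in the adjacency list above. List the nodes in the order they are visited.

G, N, A, B, P, K, H, I, L, E, C, D, J, O, F, Q, M

Visit G; enqueue N, A, B, P, K → queue [N, A, B, P, K]
Visit N; enqueue H, I, L → queue [A, B, P, K, H, I, L]
Visit A; enqueue E, C, D, J, O, F → queue [B, P, K, H, I, L, E, C, D, J, O, F]
Visit B; enqueue Q → queue [P, K, H, I, L, E, C, D, J, O, F, Q]
Visit P; enqueue M → queue [K, H, I, L, E, C, D, J, O, F, Q, M]
Visit K → queue [H, I, L, E, C, D, J, O, F, Q, M]
Visit H → queue [I, L, E, C, D, J, O, F, Q, M]
Visit I → queue [L, E, C, D, J, O, F, Q, M]
Visit L → queue [E, C, D, J, O, F, Q, M]
Visit E → queue [C, D, J, O, F, Q, M]
Visit C → queue [D, J, O, F, Q, M]
Visit D → queue [J, O, F, Q, M]
Visit J → queue [O, F, Q, M]
Visit O → queue [F, Q, M]
Visit F → queue [Q, M]
Visit Q → queue [M]
Visit M → queue []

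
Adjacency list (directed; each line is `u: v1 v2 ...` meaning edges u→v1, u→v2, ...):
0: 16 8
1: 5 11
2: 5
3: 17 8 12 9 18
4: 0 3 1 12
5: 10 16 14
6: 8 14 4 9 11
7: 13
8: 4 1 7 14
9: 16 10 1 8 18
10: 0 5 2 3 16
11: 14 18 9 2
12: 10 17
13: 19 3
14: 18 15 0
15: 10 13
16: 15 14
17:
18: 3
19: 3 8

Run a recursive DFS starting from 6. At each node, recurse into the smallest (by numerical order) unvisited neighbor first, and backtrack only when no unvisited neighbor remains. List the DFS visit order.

6 4 0 8 1 5 10 2 3 9 16 14 15 13 19 18 12 17 11 7

Visit 6
6 → 4
4 → 0
0 → 8
8 → 1
1 → 5
5 → 10
10 → 2
10 → 3
3 → 9
9 → 16
16 → 14
14 → 15
15 → 13
13 → 19
14 → 18
3 → 12
12 → 17
1 → 11
8 → 7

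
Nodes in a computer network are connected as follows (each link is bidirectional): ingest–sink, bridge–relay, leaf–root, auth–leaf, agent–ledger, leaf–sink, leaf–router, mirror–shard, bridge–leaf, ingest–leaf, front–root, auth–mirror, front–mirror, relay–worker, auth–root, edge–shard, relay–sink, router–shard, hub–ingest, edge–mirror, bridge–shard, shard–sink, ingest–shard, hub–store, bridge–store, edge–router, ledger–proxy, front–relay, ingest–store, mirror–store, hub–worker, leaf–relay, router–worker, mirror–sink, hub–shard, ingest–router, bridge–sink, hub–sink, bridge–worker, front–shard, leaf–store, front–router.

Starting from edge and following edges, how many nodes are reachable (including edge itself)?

15

BFS from edge visits: edge, mirror, router, shard, auth, front, sink, store, ingest, leaf, worker, bridge, hub, root, relay
Reachable nodes: 15 of 18 total.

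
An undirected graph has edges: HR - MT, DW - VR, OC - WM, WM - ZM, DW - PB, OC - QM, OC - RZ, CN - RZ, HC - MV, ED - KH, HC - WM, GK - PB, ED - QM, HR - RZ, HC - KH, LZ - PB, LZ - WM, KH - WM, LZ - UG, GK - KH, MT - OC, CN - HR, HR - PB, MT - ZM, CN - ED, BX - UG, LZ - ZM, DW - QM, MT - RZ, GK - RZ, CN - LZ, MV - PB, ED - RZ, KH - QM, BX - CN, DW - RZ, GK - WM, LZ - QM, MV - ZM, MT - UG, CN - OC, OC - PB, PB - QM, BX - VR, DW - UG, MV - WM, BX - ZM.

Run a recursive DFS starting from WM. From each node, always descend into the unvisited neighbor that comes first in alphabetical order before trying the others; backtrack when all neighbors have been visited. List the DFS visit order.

Visit WM
WM → GK
GK → KH
KH → ED
ED → CN
CN → BX
BX → UG
UG → DW
DW → PB
PB → HR
HR → MT
MT → OC
OC → QM
QM → LZ
LZ → ZM
ZM → MV
MV → HC
OC → RZ
DW → VR

WM → GK → KH → ED → CN → BX → UG → DW → PB → HR → MT → OC → QM → LZ → ZM → MV → HC → RZ → VR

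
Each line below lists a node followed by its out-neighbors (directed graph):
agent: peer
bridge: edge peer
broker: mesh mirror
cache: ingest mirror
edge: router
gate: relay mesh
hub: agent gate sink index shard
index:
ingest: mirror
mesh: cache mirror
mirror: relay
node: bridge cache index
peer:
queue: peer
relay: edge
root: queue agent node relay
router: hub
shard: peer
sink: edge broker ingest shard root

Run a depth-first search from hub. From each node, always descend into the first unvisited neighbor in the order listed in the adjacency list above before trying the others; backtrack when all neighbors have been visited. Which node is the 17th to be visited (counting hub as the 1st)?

node

Visit hub
hub → agent
agent → peer
hub → gate
gate → relay
relay → edge
edge → router
gate → mesh
mesh → cache
cache → ingest
ingest → mirror
hub → sink
sink → broker
sink → shard
sink → root
root → queue
root → node
node → bridge
node → index

Visit order: hub, agent, peer, gate, relay, edge, router, mesh, cache, ingest, mirror, sink, broker, shard, root, queue, node, bridge, index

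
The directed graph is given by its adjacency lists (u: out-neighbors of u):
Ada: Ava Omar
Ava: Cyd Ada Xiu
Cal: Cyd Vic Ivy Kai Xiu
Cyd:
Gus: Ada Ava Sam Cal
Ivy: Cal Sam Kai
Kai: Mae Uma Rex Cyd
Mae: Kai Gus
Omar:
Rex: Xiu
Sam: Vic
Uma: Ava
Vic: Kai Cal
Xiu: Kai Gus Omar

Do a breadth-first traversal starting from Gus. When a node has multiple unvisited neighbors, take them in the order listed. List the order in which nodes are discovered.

Gus → Ada → Ava → Sam → Cal → Omar → Cyd → Xiu → Vic → Ivy → Kai → Mae → Uma → Rex

Visit Gus; enqueue Ada, Ava, Sam, Cal → queue [Ada, Ava, Sam, Cal]
Visit Ada; enqueue Omar → queue [Ava, Sam, Cal, Omar]
Visit Ava; enqueue Cyd, Xiu → queue [Sam, Cal, Omar, Cyd, Xiu]
Visit Sam; enqueue Vic → queue [Cal, Omar, Cyd, Xiu, Vic]
Visit Cal; enqueue Ivy, Kai → queue [Omar, Cyd, Xiu, Vic, Ivy, Kai]
Visit Omar → queue [Cyd, Xiu, Vic, Ivy, Kai]
Visit Cyd → queue [Xiu, Vic, Ivy, Kai]
Visit Xiu → queue [Vic, Ivy, Kai]
Visit Vic → queue [Ivy, Kai]
Visit Ivy → queue [Kai]
Visit Kai; enqueue Mae, Uma, Rex → queue [Mae, Uma, Rex]
Visit Mae → queue [Uma, Rex]
Visit Uma → queue [Rex]
Visit Rex → queue []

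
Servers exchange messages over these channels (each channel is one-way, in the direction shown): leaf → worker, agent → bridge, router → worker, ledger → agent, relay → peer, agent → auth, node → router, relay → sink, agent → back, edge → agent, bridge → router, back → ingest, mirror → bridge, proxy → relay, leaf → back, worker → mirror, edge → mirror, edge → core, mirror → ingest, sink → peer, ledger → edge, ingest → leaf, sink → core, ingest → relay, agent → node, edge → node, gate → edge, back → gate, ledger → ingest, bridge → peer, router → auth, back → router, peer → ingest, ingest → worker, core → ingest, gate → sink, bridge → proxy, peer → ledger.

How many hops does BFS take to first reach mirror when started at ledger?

Level 0: ledger
Level 1: agent, edge, ingest
Level 2: auth, back, bridge, core, leaf, mirror, node, relay, worker
Level 3: gate, peer, proxy, router, sink
mirror first appears at level 2.

2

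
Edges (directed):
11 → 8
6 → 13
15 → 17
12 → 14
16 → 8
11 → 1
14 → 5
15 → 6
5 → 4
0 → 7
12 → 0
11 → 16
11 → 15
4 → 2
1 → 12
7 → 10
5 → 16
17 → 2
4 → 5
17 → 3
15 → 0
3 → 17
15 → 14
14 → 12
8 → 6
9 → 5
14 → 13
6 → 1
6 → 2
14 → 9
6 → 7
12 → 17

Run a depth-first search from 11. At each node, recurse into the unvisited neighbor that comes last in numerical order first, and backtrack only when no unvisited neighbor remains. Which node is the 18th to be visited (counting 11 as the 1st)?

15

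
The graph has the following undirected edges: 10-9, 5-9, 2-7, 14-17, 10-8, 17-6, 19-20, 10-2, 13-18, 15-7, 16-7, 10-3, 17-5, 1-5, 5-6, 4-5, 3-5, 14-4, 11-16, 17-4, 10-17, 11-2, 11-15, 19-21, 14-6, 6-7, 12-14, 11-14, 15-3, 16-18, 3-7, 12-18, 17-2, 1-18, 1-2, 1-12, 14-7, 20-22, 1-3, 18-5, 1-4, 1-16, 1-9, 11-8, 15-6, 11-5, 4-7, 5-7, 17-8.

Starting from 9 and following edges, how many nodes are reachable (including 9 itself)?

18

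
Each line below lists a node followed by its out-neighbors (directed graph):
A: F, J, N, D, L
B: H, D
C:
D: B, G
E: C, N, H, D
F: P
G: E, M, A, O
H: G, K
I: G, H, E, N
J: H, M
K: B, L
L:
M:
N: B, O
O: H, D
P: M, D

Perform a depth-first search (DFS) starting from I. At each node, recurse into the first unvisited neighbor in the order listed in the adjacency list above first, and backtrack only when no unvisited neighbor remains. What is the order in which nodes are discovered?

Visit I
I → G
G → E
E → C
E → N
N → B
B → H
H → K
K → L
B → D
N → O
G → M
G → A
A → F
F → P
A → J

I, G, E, C, N, B, H, K, L, D, O, M, A, F, P, J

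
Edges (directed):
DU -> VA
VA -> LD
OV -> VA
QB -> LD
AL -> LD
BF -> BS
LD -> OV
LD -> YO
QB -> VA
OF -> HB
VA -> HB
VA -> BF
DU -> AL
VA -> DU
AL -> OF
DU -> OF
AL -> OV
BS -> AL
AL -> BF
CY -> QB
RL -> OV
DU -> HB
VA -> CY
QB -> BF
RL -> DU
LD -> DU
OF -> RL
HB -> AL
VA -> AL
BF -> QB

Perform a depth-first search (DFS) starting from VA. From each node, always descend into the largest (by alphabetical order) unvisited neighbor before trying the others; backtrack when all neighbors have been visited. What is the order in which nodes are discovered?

Visit VA
VA → LD
LD → YO
LD → OV
LD → DU
DU → OF
OF → RL
OF → HB
HB → AL
AL → BF
BF → QB
BF → BS
VA → CY

VA -> LD -> YO -> OV -> DU -> OF -> RL -> HB -> AL -> BF -> QB -> BS -> CY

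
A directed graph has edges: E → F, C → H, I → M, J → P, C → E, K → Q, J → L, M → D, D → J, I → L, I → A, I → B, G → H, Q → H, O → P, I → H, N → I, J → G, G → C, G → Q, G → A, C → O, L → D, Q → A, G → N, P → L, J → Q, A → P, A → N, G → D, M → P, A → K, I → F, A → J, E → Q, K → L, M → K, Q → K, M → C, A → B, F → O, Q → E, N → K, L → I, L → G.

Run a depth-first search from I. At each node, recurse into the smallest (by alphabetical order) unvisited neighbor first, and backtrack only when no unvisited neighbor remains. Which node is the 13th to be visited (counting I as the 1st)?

Visit I
I → A
A → B
A → J
J → G
G → C
C → E
E → F
F → O
O → P
P → L
L → D
E → Q
Q → H
Q → K
G → N
I → M

Visit order: I, A, B, J, G, C, E, F, O, P, L, D, Q, H, K, N, M

Q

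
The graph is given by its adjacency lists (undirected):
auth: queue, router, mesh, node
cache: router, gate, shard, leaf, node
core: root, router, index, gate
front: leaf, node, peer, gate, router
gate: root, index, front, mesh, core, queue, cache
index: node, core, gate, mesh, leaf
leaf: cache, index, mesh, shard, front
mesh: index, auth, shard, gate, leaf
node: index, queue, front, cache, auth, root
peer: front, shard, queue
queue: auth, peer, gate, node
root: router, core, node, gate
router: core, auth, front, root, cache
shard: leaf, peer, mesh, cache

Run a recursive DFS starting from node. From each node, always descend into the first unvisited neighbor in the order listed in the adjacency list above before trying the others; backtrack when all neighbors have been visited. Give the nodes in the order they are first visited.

node -> index -> core -> root -> router -> auth -> queue -> peer -> front -> leaf -> cache -> gate -> mesh -> shard

Visit node
node → index
index → core
core → root
root → router
router → auth
auth → queue
queue → peer
peer → front
front → leaf
leaf → cache
cache → gate
gate → mesh
mesh → shard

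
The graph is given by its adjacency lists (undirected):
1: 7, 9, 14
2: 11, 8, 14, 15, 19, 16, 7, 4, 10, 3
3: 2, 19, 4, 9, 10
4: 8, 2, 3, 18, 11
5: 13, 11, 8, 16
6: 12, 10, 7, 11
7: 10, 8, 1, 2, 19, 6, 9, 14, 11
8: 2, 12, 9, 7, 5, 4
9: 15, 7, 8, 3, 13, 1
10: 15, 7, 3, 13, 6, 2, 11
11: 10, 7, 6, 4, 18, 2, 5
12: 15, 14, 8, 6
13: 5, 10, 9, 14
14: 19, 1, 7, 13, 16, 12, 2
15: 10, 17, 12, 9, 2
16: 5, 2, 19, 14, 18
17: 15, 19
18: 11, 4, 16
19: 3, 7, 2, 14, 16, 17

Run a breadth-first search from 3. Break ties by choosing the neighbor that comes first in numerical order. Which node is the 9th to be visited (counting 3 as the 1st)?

11

Visit 3; enqueue 2, 4, 9, 10, 19 → queue [2, 4, 9, 10, 19]
Visit 2; enqueue 7, 8, 11, 14, 15, 16 → queue [4, 9, 10, 19, 7, 8, 11, 14, 15, 16]
Visit 4; enqueue 18 → queue [9, 10, 19, 7, 8, 11, 14, 15, 16, 18]
Visit 9; enqueue 1, 13 → queue [10, 19, 7, 8, 11, 14, 15, 16, 18, 1, 13]
Visit 10; enqueue 6 → queue [19, 7, 8, 11, 14, 15, 16, 18, 1, 13, 6]
Visit 19; enqueue 17 → queue [7, 8, 11, 14, 15, 16, 18, 1, 13, 6, 17]
Visit 7 → queue [8, 11, 14, 15, 16, 18, 1, 13, 6, 17]
Visit 8; enqueue 5, 12 → queue [11, 14, 15, 16, 18, 1, 13, 6, 17, 5, 12]
Visit 11 → queue [14, 15, 16, 18, 1, 13, 6, 17, 5, 12]
Visit 14 → queue [15, 16, 18, 1, 13, 6, 17, 5, 12]
Visit 15 → queue [16, 18, 1, 13, 6, 17, 5, 12]
Visit 16 → queue [18, 1, 13, 6, 17, 5, 12]
Visit 18 → queue [1, 13, 6, 17, 5, 12]
Visit 1 → queue [13, 6, 17, 5, 12]
Visit 13 → queue [6, 17, 5, 12]
Visit 6 → queue [17, 5, 12]
Visit 17 → queue [5, 12]
Visit 5 → queue [12]
Visit 12 → queue []

Visit order: 3, 2, 4, 9, 10, 19, 7, 8, 11, 14, 15, 16, 18, 1, 13, 6, 17, 5, 12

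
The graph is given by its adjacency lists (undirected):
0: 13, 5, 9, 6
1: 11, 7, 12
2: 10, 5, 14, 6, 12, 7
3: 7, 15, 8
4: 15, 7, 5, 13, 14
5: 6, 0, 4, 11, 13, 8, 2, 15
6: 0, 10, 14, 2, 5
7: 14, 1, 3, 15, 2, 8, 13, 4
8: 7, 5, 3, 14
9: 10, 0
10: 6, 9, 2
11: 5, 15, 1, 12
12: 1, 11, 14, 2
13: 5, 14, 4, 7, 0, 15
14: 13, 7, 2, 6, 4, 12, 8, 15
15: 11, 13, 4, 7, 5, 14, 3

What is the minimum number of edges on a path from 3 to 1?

2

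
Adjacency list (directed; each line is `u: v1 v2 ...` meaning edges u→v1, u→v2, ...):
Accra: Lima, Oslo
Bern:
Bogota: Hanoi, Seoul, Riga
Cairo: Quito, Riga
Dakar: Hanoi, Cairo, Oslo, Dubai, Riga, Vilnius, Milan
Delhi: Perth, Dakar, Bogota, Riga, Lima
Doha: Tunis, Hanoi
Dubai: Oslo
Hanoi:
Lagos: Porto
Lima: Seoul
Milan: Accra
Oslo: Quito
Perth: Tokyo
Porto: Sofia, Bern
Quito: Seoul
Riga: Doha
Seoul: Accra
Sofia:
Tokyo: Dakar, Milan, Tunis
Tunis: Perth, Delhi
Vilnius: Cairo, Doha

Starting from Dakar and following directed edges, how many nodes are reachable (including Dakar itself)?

18

BFS from Dakar visits: Dakar, Cairo, Dubai, Hanoi, Milan, Oslo, Riga, Vilnius, Quito, Accra, Doha, Seoul, Lima, Tunis, Delhi, Perth, Bogota, Tokyo
Reachable nodes: 18 of 22 total.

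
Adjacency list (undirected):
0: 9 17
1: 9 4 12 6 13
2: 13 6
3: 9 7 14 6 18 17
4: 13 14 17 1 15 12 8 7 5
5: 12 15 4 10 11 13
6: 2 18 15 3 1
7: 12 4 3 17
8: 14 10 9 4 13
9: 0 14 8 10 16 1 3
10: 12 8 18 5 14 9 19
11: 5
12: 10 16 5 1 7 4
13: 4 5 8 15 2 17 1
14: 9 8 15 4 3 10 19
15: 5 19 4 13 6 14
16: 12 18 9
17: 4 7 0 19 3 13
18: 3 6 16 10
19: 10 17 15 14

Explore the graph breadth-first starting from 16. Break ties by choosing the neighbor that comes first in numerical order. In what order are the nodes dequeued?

16 -> 9 -> 12 -> 18 -> 0 -> 1 -> 3 -> 8 -> 10 -> 14 -> 4 -> 5 -> 7 -> 6 -> 17 -> 13 -> 19 -> 15 -> 11 -> 2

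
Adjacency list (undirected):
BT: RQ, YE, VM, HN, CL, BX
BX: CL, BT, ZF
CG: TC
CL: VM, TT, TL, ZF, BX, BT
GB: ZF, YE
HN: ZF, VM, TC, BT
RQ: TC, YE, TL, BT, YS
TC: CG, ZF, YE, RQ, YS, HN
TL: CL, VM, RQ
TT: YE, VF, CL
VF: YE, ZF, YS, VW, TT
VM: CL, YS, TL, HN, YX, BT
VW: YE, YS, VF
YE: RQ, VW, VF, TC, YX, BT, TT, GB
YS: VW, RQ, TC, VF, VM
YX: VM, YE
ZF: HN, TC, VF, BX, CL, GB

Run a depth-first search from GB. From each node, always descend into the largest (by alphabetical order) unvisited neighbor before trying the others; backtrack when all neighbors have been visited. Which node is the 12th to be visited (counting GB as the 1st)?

HN

Visit GB
GB → ZF
ZF → VF
VF → YS
YS → VW
VW → YE
YE → YX
YX → VM
VM → TL
TL → RQ
RQ → TC
TC → HN
HN → BT
BT → CL
CL → TT
CL → BX
TC → CG

Visit order: GB, ZF, VF, YS, VW, YE, YX, VM, TL, RQ, TC, HN, BT, CL, TT, BX, CG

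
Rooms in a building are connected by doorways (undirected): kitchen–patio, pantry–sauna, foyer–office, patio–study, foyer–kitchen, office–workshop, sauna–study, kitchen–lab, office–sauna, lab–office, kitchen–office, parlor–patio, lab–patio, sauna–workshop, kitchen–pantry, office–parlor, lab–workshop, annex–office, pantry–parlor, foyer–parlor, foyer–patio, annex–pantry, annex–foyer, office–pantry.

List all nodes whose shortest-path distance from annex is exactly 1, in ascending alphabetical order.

foyer, office, pantry

Level 0: annex
Level 1: foyer, office, pantry
Level 2: kitchen, lab, parlor, patio, sauna, workshop
Level 3: study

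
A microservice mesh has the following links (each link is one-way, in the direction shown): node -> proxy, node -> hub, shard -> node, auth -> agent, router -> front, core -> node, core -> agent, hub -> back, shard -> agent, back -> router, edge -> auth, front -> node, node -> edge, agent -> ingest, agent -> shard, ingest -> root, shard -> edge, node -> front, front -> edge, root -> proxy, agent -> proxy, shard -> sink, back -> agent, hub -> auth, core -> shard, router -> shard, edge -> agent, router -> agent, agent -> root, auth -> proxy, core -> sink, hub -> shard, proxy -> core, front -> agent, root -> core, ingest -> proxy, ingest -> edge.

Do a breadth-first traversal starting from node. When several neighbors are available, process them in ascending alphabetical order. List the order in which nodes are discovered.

Visit node; enqueue edge, front, hub, proxy → queue [edge, front, hub, proxy]
Visit edge; enqueue agent, auth → queue [front, hub, proxy, agent, auth]
Visit front → queue [hub, proxy, agent, auth]
Visit hub; enqueue back, shard → queue [proxy, agent, auth, back, shard]
Visit proxy; enqueue core → queue [agent, auth, back, shard, core]
Visit agent; enqueue ingest, root → queue [auth, back, shard, core, ingest, root]
Visit auth → queue [back, shard, core, ingest, root]
Visit back; enqueue router → queue [shard, core, ingest, root, router]
Visit shard; enqueue sink → queue [core, ingest, root, router, sink]
Visit core → queue [ingest, root, router, sink]
Visit ingest → queue [root, router, sink]
Visit root → queue [router, sink]
Visit router → queue [sink]
Visit sink → queue []

node edge front hub proxy agent auth back shard core ingest root router sink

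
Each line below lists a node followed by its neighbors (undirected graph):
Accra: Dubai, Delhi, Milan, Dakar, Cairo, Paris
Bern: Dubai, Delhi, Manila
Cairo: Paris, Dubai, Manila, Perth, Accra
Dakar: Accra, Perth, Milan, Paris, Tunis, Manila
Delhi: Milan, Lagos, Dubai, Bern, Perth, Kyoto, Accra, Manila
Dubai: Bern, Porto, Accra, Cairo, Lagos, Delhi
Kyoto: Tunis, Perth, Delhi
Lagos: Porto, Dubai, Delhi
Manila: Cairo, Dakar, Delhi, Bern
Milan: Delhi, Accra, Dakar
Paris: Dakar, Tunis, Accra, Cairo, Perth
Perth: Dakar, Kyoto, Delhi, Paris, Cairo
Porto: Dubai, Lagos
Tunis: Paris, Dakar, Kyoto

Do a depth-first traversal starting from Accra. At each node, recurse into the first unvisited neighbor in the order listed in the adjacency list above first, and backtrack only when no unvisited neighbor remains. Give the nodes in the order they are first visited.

Accra Dubai Bern Delhi Milan Dakar Perth Kyoto Tunis Paris Cairo Manila Lagos Porto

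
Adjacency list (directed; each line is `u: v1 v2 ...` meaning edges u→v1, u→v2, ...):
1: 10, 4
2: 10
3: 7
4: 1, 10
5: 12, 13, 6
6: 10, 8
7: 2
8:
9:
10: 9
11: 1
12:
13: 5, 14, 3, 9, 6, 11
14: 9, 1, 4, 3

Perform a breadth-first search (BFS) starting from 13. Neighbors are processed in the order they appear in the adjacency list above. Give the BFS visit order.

13 5 14 3 9 6 11 12 1 4 7 10 8 2

Visit 13; enqueue 5, 14, 3, 9, 6, 11 → queue [5, 14, 3, 9, 6, 11]
Visit 5; enqueue 12 → queue [14, 3, 9, 6, 11, 12]
Visit 14; enqueue 1, 4 → queue [3, 9, 6, 11, 12, 1, 4]
Visit 3; enqueue 7 → queue [9, 6, 11, 12, 1, 4, 7]
Visit 9 → queue [6, 11, 12, 1, 4, 7]
Visit 6; enqueue 10, 8 → queue [11, 12, 1, 4, 7, 10, 8]
Visit 11 → queue [12, 1, 4, 7, 10, 8]
Visit 12 → queue [1, 4, 7, 10, 8]
Visit 1 → queue [4, 7, 10, 8]
Visit 4 → queue [7, 10, 8]
Visit 7; enqueue 2 → queue [10, 8, 2]
Visit 10 → queue [8, 2]
Visit 8 → queue [2]
Visit 2 → queue []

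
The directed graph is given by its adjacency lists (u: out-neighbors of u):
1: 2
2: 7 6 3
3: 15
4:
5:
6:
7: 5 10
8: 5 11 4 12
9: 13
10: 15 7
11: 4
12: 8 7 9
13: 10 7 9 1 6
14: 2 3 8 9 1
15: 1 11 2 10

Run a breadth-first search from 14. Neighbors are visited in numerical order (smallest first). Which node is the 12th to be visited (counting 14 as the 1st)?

Visit 14; enqueue 1, 2, 3, 8, 9 → queue [1, 2, 3, 8, 9]
Visit 1 → queue [2, 3, 8, 9]
Visit 2; enqueue 6, 7 → queue [3, 8, 9, 6, 7]
Visit 3; enqueue 15 → queue [8, 9, 6, 7, 15]
Visit 8; enqueue 4, 5, 11, 12 → queue [9, 6, 7, 15, 4, 5, 11, 12]
Visit 9; enqueue 13 → queue [6, 7, 15, 4, 5, 11, 12, 13]
Visit 6 → queue [7, 15, 4, 5, 11, 12, 13]
Visit 7; enqueue 10 → queue [15, 4, 5, 11, 12, 13, 10]
Visit 15 → queue [4, 5, 11, 12, 13, 10]
Visit 4 → queue [5, 11, 12, 13, 10]
Visit 5 → queue [11, 12, 13, 10]
Visit 11 → queue [12, 13, 10]
Visit 12 → queue [13, 10]
Visit 13 → queue [10]
Visit 10 → queue []

Visit order: 14, 1, 2, 3, 8, 9, 6, 7, 15, 4, 5, 11, 12, 13, 10

11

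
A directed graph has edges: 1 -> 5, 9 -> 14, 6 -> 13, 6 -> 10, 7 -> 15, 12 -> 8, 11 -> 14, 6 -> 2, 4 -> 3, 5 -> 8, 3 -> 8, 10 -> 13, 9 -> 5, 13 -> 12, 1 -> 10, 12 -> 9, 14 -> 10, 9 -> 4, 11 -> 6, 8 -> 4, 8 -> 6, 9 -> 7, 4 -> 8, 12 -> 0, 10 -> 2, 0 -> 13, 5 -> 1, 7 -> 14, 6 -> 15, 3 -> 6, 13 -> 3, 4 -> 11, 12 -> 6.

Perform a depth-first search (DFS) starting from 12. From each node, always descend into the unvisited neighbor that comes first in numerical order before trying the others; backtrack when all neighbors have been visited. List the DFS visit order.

12 → 0 → 13 → 3 → 6 → 2 → 10 → 15 → 8 → 4 → 11 → 14 → 9 → 5 → 1 → 7

Visit 12
12 → 0
0 → 13
13 → 3
3 → 6
6 → 2
6 → 10
6 → 15
3 → 8
8 → 4
4 → 11
11 → 14
12 → 9
9 → 5
5 → 1
9 → 7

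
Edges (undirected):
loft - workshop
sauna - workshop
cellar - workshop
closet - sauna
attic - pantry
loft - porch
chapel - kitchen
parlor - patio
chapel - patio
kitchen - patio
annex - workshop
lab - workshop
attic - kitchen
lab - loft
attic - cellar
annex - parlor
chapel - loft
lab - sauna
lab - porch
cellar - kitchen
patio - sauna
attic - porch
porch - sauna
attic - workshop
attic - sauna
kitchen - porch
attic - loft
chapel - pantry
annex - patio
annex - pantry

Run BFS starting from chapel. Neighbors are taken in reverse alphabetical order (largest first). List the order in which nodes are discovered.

chapel, patio, pantry, loft, kitchen, sauna, parlor, annex, attic, workshop, porch, lab, cellar, closet

Visit chapel; enqueue patio, pantry, loft, kitchen → queue [patio, pantry, loft, kitchen]
Visit patio; enqueue sauna, parlor, annex → queue [pantry, loft, kitchen, sauna, parlor, annex]
Visit pantry; enqueue attic → queue [loft, kitchen, sauna, parlor, annex, attic]
Visit loft; enqueue workshop, porch, lab → queue [kitchen, sauna, parlor, annex, attic, workshop, porch, lab]
Visit kitchen; enqueue cellar → queue [sauna, parlor, annex, attic, workshop, porch, lab, cellar]
Visit sauna; enqueue closet → queue [parlor, annex, attic, workshop, porch, lab, cellar, closet]
Visit parlor → queue [annex, attic, workshop, porch, lab, cellar, closet]
Visit annex → queue [attic, workshop, porch, lab, cellar, closet]
Visit attic → queue [workshop, porch, lab, cellar, closet]
Visit workshop → queue [porch, lab, cellar, closet]
Visit porch → queue [lab, cellar, closet]
Visit lab → queue [cellar, closet]
Visit cellar → queue [closet]
Visit closet → queue []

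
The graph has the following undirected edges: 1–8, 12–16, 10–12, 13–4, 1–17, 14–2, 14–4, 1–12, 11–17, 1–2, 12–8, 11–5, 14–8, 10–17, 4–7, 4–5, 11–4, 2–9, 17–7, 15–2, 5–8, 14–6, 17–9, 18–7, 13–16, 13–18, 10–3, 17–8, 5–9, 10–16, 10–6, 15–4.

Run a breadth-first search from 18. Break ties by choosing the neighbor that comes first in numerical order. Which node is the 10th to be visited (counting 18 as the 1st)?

15

Visit 18; enqueue 7, 13 → queue [7, 13]
Visit 7; enqueue 4, 17 → queue [13, 4, 17]
Visit 13; enqueue 16 → queue [4, 17, 16]
Visit 4; enqueue 5, 11, 14, 15 → queue [17, 16, 5, 11, 14, 15]
Visit 17; enqueue 1, 8, 9, 10 → queue [16, 5, 11, 14, 15, 1, 8, 9, 10]
Visit 16; enqueue 12 → queue [5, 11, 14, 15, 1, 8, 9, 10, 12]
Visit 5 → queue [11, 14, 15, 1, 8, 9, 10, 12]
Visit 11 → queue [14, 15, 1, 8, 9, 10, 12]
Visit 14; enqueue 2, 6 → queue [15, 1, 8, 9, 10, 12, 2, 6]
Visit 15 → queue [1, 8, 9, 10, 12, 2, 6]
Visit 1 → queue [8, 9, 10, 12, 2, 6]
Visit 8 → queue [9, 10, 12, 2, 6]
Visit 9 → queue [10, 12, 2, 6]
Visit 10; enqueue 3 → queue [12, 2, 6, 3]
Visit 12 → queue [2, 6, 3]
Visit 2 → queue [6, 3]
Visit 6 → queue [3]
Visit 3 → queue []

Visit order: 18, 7, 13, 4, 17, 16, 5, 11, 14, 15, 1, 8, 9, 10, 12, 2, 6, 3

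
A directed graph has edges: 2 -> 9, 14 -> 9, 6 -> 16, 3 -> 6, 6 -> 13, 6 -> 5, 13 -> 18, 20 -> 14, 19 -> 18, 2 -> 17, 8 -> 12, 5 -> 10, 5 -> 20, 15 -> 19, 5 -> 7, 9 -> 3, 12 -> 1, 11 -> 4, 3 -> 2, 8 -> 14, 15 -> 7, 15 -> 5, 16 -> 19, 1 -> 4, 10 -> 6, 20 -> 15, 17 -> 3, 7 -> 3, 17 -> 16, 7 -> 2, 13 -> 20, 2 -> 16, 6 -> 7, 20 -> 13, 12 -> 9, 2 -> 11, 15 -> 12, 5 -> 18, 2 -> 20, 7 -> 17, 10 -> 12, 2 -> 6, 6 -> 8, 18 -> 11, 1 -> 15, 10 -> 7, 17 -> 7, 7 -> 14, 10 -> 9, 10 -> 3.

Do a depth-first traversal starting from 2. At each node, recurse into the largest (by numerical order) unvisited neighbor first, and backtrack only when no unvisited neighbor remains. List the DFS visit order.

Visit 2
2 → 20
20 → 15
15 → 19
19 → 18
18 → 11
11 → 4
15 → 12
12 → 9
9 → 3
3 → 6
6 → 16
6 → 13
6 → 8
8 → 14
6 → 7
7 → 17
6 → 5
5 → 10
12 → 1

2 → 20 → 15 → 19 → 18 → 11 → 4 → 12 → 9 → 3 → 6 → 16 → 13 → 8 → 14 → 7 → 17 → 5 → 10 → 1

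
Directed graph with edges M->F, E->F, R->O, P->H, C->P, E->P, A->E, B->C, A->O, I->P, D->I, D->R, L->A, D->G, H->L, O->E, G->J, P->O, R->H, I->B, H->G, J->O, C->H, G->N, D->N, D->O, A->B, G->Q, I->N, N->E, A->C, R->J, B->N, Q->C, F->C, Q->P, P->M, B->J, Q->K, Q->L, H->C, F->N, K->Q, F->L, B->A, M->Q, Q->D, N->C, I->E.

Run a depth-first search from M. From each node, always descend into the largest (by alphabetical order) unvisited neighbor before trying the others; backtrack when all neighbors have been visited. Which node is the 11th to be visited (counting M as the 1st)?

Visit M
M → Q
Q → P
P → O
O → E
E → F
F → N
N → C
C → H
H → L
L → A
A → B
B → J
H → G
Q → K
Q → D
D → R
D → I

Visit order: M, Q, P, O, E, F, N, C, H, L, A, B, J, G, K, D, R, I

A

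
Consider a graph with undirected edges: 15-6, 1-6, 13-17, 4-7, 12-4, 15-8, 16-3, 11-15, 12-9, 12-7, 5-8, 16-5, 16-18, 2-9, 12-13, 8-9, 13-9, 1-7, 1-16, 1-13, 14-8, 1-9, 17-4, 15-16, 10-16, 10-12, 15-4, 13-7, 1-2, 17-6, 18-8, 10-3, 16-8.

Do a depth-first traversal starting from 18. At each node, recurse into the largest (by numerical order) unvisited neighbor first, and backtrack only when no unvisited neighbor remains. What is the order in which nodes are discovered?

Visit 18
18 → 16
16 → 15
15 → 11
15 → 8
8 → 14
8 → 9
9 → 13
13 → 17
17 → 6
6 → 1
1 → 7
7 → 12
12 → 10
10 → 3
12 → 4
1 → 2
8 → 5

18, 16, 15, 11, 8, 14, 9, 13, 17, 6, 1, 7, 12, 10, 3, 4, 2, 5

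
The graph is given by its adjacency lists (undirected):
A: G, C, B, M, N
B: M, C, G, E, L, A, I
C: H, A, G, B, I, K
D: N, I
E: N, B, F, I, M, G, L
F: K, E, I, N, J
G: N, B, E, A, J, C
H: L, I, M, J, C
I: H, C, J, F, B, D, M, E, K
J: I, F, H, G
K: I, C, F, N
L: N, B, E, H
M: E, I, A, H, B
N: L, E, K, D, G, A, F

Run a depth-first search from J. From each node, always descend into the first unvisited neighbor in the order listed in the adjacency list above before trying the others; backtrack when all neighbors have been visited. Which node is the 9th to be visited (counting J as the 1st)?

A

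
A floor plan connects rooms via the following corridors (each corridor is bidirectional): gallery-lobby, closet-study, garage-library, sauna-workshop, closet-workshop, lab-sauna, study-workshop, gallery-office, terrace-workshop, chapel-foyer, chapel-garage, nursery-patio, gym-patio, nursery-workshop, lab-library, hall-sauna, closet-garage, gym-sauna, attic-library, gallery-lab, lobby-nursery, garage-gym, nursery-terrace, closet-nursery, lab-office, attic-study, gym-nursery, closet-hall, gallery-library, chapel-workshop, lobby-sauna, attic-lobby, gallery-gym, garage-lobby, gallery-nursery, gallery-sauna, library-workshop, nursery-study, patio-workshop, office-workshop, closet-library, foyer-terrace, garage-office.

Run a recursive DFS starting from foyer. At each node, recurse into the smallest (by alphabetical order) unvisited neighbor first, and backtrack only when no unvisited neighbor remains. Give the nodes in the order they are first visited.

Visit foyer
foyer → chapel
chapel → garage
garage → closet
closet → hall
hall → sauna
sauna → gallery
gallery → gym
gym → nursery
nursery → lobby
lobby → attic
attic → library
library → lab
lab → office
office → workshop
workshop → patio
workshop → study
workshop → terrace

foyer -> chapel -> garage -> closet -> hall -> sauna -> gallery -> gym -> nursery -> lobby -> attic -> library -> lab -> office -> workshop -> patio -> study -> terrace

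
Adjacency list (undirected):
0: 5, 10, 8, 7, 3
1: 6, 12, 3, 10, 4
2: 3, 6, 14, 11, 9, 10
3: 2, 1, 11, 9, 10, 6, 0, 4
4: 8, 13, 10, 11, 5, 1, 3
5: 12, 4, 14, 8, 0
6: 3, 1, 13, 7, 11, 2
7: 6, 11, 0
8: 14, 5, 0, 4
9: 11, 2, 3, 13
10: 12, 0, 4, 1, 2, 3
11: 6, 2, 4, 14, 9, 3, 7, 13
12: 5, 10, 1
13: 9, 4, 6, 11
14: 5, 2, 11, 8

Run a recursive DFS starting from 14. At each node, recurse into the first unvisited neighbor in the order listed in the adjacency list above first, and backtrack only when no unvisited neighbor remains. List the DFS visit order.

14, 5, 12, 10, 0, 8, 4, 13, 9, 11, 6, 3, 2, 1, 7

Visit 14
14 → 5
5 → 12
12 → 10
10 → 0
0 → 8
8 → 4
4 → 13
13 → 9
9 → 11
11 → 6
6 → 3
3 → 2
3 → 1
6 → 7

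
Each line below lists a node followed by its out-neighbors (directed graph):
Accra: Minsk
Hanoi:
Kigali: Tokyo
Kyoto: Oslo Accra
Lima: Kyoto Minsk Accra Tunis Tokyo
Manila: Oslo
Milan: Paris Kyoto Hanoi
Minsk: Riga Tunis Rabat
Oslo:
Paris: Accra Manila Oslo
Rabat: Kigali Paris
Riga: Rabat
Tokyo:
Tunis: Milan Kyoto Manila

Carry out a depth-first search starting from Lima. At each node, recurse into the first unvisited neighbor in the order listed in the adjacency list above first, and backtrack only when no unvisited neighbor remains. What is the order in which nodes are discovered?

Lima -> Kyoto -> Oslo -> Accra -> Minsk -> Riga -> Rabat -> Kigali -> Tokyo -> Paris -> Manila -> Tunis -> Milan -> Hanoi

Visit Lima
Lima → Kyoto
Kyoto → Oslo
Kyoto → Accra
Accra → Minsk
Minsk → Riga
Riga → Rabat
Rabat → Kigali
Kigali → Tokyo
Rabat → Paris
Paris → Manila
Minsk → Tunis
Tunis → Milan
Milan → Hanoi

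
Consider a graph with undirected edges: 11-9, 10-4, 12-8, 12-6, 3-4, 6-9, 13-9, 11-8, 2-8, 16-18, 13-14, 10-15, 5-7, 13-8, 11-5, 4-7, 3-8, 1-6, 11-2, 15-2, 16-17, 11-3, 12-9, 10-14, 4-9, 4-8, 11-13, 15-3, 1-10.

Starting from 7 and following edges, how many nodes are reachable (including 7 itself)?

BFS from 7 visits: 7, 4, 5, 3, 8, 9, 10, 11, 15, 2, 12, 13, 6, 1, 14
Reachable nodes: 15 of 18 total.

15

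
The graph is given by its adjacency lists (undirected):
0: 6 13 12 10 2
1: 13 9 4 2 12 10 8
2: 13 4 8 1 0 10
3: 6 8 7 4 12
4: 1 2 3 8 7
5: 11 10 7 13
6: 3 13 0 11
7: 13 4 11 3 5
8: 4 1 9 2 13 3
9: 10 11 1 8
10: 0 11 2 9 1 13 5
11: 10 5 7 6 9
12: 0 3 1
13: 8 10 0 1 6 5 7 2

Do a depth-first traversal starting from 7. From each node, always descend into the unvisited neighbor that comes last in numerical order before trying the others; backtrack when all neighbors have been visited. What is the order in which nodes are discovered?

Visit 7
7 → 13
13 → 10
10 → 11
11 → 9
9 → 8
8 → 4
4 → 3
3 → 12
12 → 1
1 → 2
2 → 0
0 → 6
11 → 5

7 → 13 → 10 → 11 → 9 → 8 → 4 → 3 → 12 → 1 → 2 → 0 → 6 → 5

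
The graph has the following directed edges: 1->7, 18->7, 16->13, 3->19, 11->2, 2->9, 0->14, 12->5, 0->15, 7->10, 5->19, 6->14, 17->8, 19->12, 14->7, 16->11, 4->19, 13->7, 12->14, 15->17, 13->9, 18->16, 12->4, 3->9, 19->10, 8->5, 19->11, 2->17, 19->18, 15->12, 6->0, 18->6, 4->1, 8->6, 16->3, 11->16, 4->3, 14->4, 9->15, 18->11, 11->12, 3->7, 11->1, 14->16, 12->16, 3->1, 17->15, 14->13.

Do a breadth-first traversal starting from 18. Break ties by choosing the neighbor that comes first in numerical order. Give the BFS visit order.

18, 6, 7, 11, 16, 0, 14, 10, 1, 2, 12, 3, 13, 15, 4, 9, 17, 5, 19, 8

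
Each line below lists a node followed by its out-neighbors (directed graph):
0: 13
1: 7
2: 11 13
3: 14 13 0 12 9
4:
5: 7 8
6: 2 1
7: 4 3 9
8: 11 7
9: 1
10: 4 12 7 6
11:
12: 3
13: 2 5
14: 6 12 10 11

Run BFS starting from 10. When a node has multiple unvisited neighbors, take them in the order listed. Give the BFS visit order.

10 → 4 → 12 → 7 → 6 → 3 → 9 → 2 → 1 → 14 → 13 → 0 → 11 → 5 → 8

Visit 10; enqueue 4, 12, 7, 6 → queue [4, 12, 7, 6]
Visit 4 → queue [12, 7, 6]
Visit 12; enqueue 3 → queue [7, 6, 3]
Visit 7; enqueue 9 → queue [6, 3, 9]
Visit 6; enqueue 2, 1 → queue [3, 9, 2, 1]
Visit 3; enqueue 14, 13, 0 → queue [9, 2, 1, 14, 13, 0]
Visit 9 → queue [2, 1, 14, 13, 0]
Visit 2; enqueue 11 → queue [1, 14, 13, 0, 11]
Visit 1 → queue [14, 13, 0, 11]
Visit 14 → queue [13, 0, 11]
Visit 13; enqueue 5 → queue [0, 11, 5]
Visit 0 → queue [11, 5]
Visit 11 → queue [5]
Visit 5; enqueue 8 → queue [8]
Visit 8 → queue []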